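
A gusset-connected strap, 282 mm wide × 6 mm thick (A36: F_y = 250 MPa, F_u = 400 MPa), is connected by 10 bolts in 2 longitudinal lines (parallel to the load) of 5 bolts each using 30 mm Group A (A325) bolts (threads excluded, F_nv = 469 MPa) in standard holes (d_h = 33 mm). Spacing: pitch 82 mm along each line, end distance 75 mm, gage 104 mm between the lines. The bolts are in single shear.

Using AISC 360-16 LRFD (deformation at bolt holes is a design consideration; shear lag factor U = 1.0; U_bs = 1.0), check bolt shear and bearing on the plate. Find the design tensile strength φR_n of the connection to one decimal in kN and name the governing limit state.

1099.4 kN (bearing governs)

Bolt shear: A_b = π(30)²/4 = 706.86 mm². φR_n = 0.75 × 469 × 706.86 × 10 × 1 = 2486.4 kN.
Bearing (6 mm plate, F_u = 400 MPa): end bolts L_c = 75 − 33/2 = 58.5, R_n = min(1.2×58.5×6×400, 2.4×30×6×400) = 168.48 kN/bolt; interior L_c = 82 − 33 = 49, R_n = 141.12 kN/bolt. φR_n = 0.75 × (2×168.48 + 8×141.12) = 1099.4 kN.
Governing: min(2486.4, 1099.4) = 1099.4 kN → bearing.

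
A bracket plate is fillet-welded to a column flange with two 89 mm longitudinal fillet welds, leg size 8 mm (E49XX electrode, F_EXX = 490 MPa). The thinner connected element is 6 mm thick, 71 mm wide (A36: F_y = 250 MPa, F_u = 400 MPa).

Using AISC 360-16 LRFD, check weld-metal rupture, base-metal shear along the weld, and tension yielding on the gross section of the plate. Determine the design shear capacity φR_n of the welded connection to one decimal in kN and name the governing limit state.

95.9 kN (gross-section yield governs)

Weld metal: throat = 0.707×8 = 5.656 mm, L = 2×89 = 178 mm. φR_n = 0.75 × 0.6 × 490 × 5.656 × 178 = 222.0 kN.
Base metal shear (6 mm plate): yield φR_n = 1.0×0.6×250×6×178 = 160.2 kN; rupture φR_n = 0.75×0.6×400×6×178 = 192.2 kN; take 160.2 kN (yield).
Tension yield (gross): A_g = 71×6 = 426 mm². φR_n = 0.90 × 250 × 426 = 95.9 kN.
Governing: min(222.0, 160.2, 95.9) = 95.9 kN → gross-section yield.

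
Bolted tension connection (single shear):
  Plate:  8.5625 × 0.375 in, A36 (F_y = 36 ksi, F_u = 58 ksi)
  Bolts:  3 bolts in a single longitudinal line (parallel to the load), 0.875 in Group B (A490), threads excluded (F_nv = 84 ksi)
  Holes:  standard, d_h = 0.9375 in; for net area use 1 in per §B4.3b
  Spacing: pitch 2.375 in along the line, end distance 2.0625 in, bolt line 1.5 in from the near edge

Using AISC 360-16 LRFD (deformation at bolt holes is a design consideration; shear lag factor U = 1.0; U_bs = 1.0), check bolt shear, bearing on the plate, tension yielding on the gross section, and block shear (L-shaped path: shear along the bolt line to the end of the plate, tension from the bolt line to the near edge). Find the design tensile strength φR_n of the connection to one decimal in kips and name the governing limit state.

Bolt shear: A_b = π(0.875)²/4 = 0.60132 in². φR_n = 0.75 × 84 × 0.60132 × 3 × 1 = 113.6 kips.
Bearing (0.375 in plate, F_u = 58 ksi): end bolts L_c = 2.0625 − 0.9375/2 = 1.59375, R_n = min(1.2×1.59375×0.375×58, 2.4×0.875×0.375×58) = 41.597 kips/bolt; interior L_c = 2.375 − 0.9375 = 1.4375, R_n = 37.519 kips/bolt. φR_n = 0.75 × (1×41.597 + 2×37.519) = 87.5 kips.
Tension yield (gross): A_g = 8.5625×0.375 = 3.2109 in². φR_n = 0.90 × 36 × 3.2109 = 104.0 kips.
Block shear: shear path 1×[2.0625+2×2.375] = 1×6.8125 in, A_gv = 2.5547, A_nv = 1×(6.8125 − 2.5×1)×0.375 = 1.6172 in²; tension to near edge: (1.5 − 0.5×1)×0.375 = 0.375 in². R_n = min(0.6×58×1.6172, 0.6×36×2.5547) + 1.0×58×0.375 = min(56.279, 55.182) + 21.75 = 76.932 kips. φR_n = 0.75 × 76.932 = 57.7 kips.
Governing: min(113.6, 87.5, 104.0, 57.7) = 57.7 kips → block shear.

57.7 kips (block shear governs)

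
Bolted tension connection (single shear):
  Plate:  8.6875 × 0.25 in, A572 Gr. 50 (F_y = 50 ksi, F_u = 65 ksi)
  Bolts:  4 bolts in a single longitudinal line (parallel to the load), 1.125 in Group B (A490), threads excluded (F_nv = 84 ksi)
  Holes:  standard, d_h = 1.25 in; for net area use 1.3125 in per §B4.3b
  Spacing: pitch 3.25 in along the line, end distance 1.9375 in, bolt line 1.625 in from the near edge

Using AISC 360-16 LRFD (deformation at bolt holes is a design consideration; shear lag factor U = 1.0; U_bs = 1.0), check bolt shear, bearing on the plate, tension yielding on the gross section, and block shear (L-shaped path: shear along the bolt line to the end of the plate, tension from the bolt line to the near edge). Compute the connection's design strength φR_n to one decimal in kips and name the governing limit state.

63.7 kips (block shear governs)

Bolt shear: A_b = π(1.125)²/4 = 0.99402 in². φR_n = 0.75 × 84 × 0.99402 × 4 × 1 = 250.5 kips.
Bearing (0.25 in plate, F_u = 65 ksi): end bolts L_c = 1.9375 − 1.25/2 = 1.3125, R_n = min(1.2×1.3125×0.25×65, 2.4×1.125×0.25×65) = 25.594 kips/bolt; interior L_c = 3.25 − 1.25 = 2, R_n = 39 kips/bolt. φR_n = 0.75 × (1×25.594 + 3×39) = 106.9 kips.
Tension yield (gross): A_g = 8.6875×0.25 = 2.1719 in². φR_n = 0.90 × 50 × 2.1719 = 97.7 kips.
Block shear: shear path 1×[1.9375+3×3.25] = 1×11.6875 in, A_gv = 2.9219, A_nv = 1×(11.6875 − 3.5×1.3125)×0.25 = 1.7734 in²; tension to near edge: (1.625 − 0.5×1.3125)×0.25 = 0.24219 in². R_n = min(0.6×65×1.7734, 0.6×50×2.9219) + 1.0×65×0.24219 = min(69.163, 87.657) + 15.742 = 84.905 kips. φR_n = 0.75 × 84.905 = 63.7 kips.
Governing: min(250.5, 106.9, 97.7, 63.7) = 63.7 kips → block shear.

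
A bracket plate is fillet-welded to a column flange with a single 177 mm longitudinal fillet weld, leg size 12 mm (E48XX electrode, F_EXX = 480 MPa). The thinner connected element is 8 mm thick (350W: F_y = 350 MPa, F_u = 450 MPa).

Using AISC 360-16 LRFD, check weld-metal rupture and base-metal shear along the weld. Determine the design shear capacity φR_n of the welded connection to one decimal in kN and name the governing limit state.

286.7 kN (base-metal shear governs)

Weld metal: throat = 0.707×12 = 8.484 mm, L = 177 mm. φR_n = 0.75 × 0.6 × 480 × 8.484 × 177 = 324.4 kN.
Base metal shear (8 mm plate): yield φR_n = 1.0×0.6×350×8×177 = 297.4 kN; rupture φR_n = 0.75×0.6×450×8×177 = 286.7 kN; take 286.7 kN (rupture).
Governing: min(324.4, 286.7) = 286.7 kN → base-metal shear.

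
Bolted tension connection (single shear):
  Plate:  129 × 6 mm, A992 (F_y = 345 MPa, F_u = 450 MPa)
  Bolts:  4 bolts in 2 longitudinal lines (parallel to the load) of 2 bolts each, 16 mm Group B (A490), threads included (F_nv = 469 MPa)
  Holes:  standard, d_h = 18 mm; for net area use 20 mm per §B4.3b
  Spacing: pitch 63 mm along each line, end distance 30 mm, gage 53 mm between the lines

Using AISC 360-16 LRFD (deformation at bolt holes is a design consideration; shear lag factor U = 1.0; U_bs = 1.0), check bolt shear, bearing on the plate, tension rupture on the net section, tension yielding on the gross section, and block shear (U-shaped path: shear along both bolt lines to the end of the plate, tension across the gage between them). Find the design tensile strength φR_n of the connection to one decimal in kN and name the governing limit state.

180.2 kN (net-section rupture governs)

Bolt shear: A_b = π(16)²/4 = 201.06 mm². φR_n = 0.75 × 469 × 201.06 × 4 × 1 = 282.9 kN.
Bearing (6 mm plate, F_u = 450 MPa): end bolts L_c = 30 − 18/2 = 21, R_n = min(1.2×21×6×450, 2.4×16×6×450) = 68.04 kN/bolt; interior L_c = 63 − 18 = 45, R_n = 103.68 kN/bolt. φR_n = 0.75 × (2×68.04 + 2×103.68) = 257.6 kN.
Tension rupture (net): A_n = (129 − 2×20)×6 = 534 mm² (U = 1.0, A_e = A_n). φR_n = 0.75 × 450 × 534 = 180.2 kN.
Tension yield (gross): A_g = 129×6 = 774 mm². φR_n = 0.90 × 345 × 774 = 240.3 kN.
Block shear: shear path 2×[30+1×63] = 2×93 mm, A_gv = 1116, A_nv = 2×(93 − 1.5×20)×6 = 756 mm²; tension across gage: (53 − 1×20)×6 = 198 mm². R_n = min(0.6×450×756, 0.6×345×1116) + 1.0×450×198 = min(204.12, 231.01) + 89.1 = 293.22 kN. φR_n = 0.75 × 293.22 = 219.9 kN.
Governing: min(282.9, 257.6, 180.2, 240.3, 219.9) = 180.2 kN → net-section rupture.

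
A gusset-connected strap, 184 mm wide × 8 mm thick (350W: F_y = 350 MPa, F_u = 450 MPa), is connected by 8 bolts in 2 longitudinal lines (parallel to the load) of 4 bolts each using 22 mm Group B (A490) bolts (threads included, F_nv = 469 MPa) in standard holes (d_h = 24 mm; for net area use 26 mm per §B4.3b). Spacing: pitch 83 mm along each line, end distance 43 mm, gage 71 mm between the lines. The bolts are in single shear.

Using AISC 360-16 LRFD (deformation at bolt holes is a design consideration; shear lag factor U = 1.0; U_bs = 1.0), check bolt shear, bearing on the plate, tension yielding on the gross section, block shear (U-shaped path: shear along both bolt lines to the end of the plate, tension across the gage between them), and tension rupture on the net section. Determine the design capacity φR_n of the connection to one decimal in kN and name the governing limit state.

356.4 kN (net-section rupture governs)

Bolt shear: A_b = π(22)²/4 = 380.13 mm². φR_n = 0.75 × 469 × 380.13 × 8 × 1 = 1069.7 kN.
Bearing (8 mm plate, F_u = 450 MPa): end bolts L_c = 43 − 24/2 = 31, R_n = min(1.2×31×8×450, 2.4×22×8×450) = 133.92 kN/bolt; interior L_c = 83 − 24 = 59, R_n = 190.08 kN/bolt. φR_n = 0.75 × (2×133.92 + 6×190.08) = 1056.2 kN.
Tension yield (gross): A_g = 184×8 = 1472 mm². φR_n = 0.90 × 350 × 1472 = 463.7 kN.
Block shear: shear path 2×[43+3×83] = 2×292 mm, A_gv = 4672, A_nv = 2×(292 − 3.5×26)×8 = 3216 mm²; tension across gage: (71 − 1×26)×8 = 360 mm². R_n = min(0.6×450×3216, 0.6×350×4672) + 1.0×450×360 = min(868.32, 981.12) + 162 = 1030.3 kN. φR_n = 0.75 × 1030.3 = 772.7 kN.
Tension rupture (net): A_n = (184 − 2×26)×8 = 1056 mm² (U = 1.0, A_e = A_n). φR_n = 0.75 × 450 × 1056 = 356.4 kN.
Governing: min(1069.7, 1056.2, 463.7, 772.7, 356.4) = 356.4 kN → net-section rupture.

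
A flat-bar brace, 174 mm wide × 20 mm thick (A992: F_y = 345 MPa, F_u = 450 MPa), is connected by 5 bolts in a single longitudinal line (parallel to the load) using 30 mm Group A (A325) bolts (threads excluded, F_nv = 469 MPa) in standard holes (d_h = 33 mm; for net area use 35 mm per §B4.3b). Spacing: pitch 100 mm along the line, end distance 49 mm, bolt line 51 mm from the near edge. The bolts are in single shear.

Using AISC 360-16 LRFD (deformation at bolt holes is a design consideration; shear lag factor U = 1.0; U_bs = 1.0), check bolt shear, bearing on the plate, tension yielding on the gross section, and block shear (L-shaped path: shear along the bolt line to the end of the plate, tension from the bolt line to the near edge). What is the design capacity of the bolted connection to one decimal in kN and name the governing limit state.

1080.5 kN (gross-section yield governs)

Bolt shear: A_b = π(30)²/4 = 706.86 mm². φR_n = 0.75 × 469 × 706.86 × 5 × 1 = 1243.2 kN.
Bearing (20 mm plate, F_u = 450 MPa): end bolts L_c = 49 − 33/2 = 32.5, R_n = min(1.2×32.5×20×450, 2.4×30×20×450) = 351 kN/bolt; interior L_c = 100 − 33 = 67, R_n = 648 kN/bolt. φR_n = 0.75 × (1×351 + 4×648) = 2207.3 kN.
Tension yield (gross): A_g = 174×20 = 3480 mm². φR_n = 0.90 × 345 × 3480 = 1080.5 kN.
Block shear: shear path 1×[49+4×100] = 1×449 mm, A_gv = 8980, A_nv = 1×(449 − 4.5×35)×20 = 5830 mm²; tension to near edge: (51 − 0.5×35)×20 = 670 mm². R_n = min(0.6×450×5830, 0.6×345×8980) + 1.0×450×670 = min(1574.1, 1858.9) + 301.5 = 1875.6 kN. φR_n = 0.75 × 1875.6 = 1406.7 kN.
Governing: min(1243.2, 2207.3, 1080.5, 1406.7) = 1080.5 kN → gross-section yield.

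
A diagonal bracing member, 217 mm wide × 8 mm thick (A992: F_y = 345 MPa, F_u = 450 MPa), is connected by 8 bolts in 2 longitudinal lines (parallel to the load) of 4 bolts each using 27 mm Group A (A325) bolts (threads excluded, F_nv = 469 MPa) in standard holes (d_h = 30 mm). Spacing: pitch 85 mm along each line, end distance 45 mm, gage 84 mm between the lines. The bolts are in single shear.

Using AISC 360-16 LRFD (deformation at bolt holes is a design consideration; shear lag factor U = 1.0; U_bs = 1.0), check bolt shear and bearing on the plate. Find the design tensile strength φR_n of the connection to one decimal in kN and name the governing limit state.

Bolt shear: A_b = π(27)²/4 = 572.56 mm². φR_n = 0.75 × 469 × 572.56 × 8 × 1 = 1611.2 kN.
Bearing (8 mm plate, F_u = 450 MPa): end bolts L_c = 45 − 30/2 = 30, R_n = min(1.2×30×8×450, 2.4×27×8×450) = 129.6 kN/bolt; interior L_c = 85 − 30 = 55, R_n = 233.28 kN/bolt. φR_n = 0.75 × (2×129.6 + 6×233.28) = 1244.2 kN.
Governing: min(1611.2, 1244.2) = 1244.2 kN → bearing.

1244.2 kN (bearing governs)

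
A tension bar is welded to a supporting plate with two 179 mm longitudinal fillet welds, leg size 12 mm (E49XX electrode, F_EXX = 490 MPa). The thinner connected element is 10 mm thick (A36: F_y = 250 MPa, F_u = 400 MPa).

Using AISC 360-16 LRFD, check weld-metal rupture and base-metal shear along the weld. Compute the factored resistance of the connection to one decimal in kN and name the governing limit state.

Weld metal: throat = 0.707×12 = 8.484 mm, L = 2×179 = 358 mm. φR_n = 0.75 × 0.6 × 490 × 8.484 × 358 = 669.7 kN.
Base metal shear (10 mm plate): yield φR_n = 1.0×0.6×250×10×358 = 537.0 kN; rupture φR_n = 0.75×0.6×400×10×358 = 644.4 kN; take 537.0 kN (yield).
Governing: min(669.7, 537.0) = 537.0 kN → base-metal shear.

537.0 kN (base-metal shear governs)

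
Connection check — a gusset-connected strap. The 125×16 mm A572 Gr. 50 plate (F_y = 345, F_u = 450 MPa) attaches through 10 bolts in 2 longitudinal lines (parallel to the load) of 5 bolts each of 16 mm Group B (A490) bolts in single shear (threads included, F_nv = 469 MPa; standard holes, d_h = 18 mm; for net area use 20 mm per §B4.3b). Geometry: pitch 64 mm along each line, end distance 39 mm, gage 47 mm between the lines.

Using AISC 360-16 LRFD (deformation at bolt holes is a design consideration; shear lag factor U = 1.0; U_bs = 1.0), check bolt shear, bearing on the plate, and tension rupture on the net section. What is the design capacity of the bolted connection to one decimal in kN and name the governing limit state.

Bolt shear: A_b = π(16)²/4 = 201.06 mm². φR_n = 0.75 × 469 × 201.06 × 10 × 1 = 707.2 kN.
Bearing (16 mm plate, F_u = 450 MPa): end bolts L_c = 39 − 18/2 = 30, R_n = min(1.2×30×16×450, 2.4×16×16×450) = 259.2 kN/bolt; interior L_c = 64 − 18 = 46, R_n = 276.48 kN/bolt. φR_n = 0.75 × (2×259.2 + 8×276.48) = 2047.7 kN.
Tension rupture (net): A_n = (125 − 2×20)×16 = 1360 mm² (U = 1.0, A_e = A_n). φR_n = 0.75 × 450 × 1360 = 459.0 kN.
Governing: min(707.2, 2047.7, 459.0) = 459.0 kN → net-section rupture.

459.0 kN (net-section rupture governs)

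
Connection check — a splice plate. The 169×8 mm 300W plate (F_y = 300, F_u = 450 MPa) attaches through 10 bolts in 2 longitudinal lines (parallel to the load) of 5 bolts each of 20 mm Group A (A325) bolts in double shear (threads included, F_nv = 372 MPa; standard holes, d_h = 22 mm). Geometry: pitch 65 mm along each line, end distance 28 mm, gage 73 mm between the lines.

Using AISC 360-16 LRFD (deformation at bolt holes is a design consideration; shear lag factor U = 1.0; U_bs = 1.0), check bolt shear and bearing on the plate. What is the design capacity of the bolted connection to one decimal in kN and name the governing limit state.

1147.0 kN (bearing governs)

Bolt shear: A_b = π(20)²/4 = 314.16 mm². φR_n = 0.75 × 372 × 314.16 × 10 × 2 = 1753.0 kN.
Bearing (8 mm plate, F_u = 450 MPa): end bolts L_c = 28 − 22/2 = 17, R_n = min(1.2×17×8×450, 2.4×20×8×450) = 73.44 kN/bolt; interior L_c = 65 − 22 = 43, R_n = 172.8 kN/bolt. φR_n = 0.75 × (2×73.44 + 8×172.8) = 1147.0 kN.
Governing: min(1753.0, 1147.0) = 1147.0 kN → bearing.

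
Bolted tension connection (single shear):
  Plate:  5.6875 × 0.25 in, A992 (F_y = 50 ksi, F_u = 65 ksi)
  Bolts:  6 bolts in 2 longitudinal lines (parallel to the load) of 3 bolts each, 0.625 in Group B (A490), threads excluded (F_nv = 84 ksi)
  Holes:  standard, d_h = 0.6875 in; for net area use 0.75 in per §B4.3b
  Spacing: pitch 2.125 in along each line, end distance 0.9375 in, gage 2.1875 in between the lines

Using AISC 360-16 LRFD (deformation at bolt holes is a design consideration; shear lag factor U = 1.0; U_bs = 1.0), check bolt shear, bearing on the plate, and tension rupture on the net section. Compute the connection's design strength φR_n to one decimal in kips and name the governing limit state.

Bolt shear: A_b = π(0.625)²/4 = 0.3068 in². φR_n = 0.75 × 84 × 0.3068 × 6 × 1 = 116.0 kips.
Bearing (0.25 in plate, F_u = 65 ksi): end bolts L_c = 0.9375 − 0.6875/2 = 0.59375, R_n = min(1.2×0.59375×0.25×65, 2.4×0.625×0.25×65) = 11.578 kips/bolt; interior L_c = 2.125 − 0.6875 = 1.4375, R_n = 24.375 kips/bolt. φR_n = 0.75 × (2×11.578 + 4×24.375) = 90.5 kips.
Tension rupture (net): A_n = (5.6875 − 2×0.75)×0.25 = 1.0469 in² (U = 1.0, A_e = A_n). φR_n = 0.75 × 65 × 1.0469 = 51.0 kips.
Governing: min(116.0, 90.5, 51.0) = 51.0 kips → net-section rupture.

51.0 kips (net-section rupture governs)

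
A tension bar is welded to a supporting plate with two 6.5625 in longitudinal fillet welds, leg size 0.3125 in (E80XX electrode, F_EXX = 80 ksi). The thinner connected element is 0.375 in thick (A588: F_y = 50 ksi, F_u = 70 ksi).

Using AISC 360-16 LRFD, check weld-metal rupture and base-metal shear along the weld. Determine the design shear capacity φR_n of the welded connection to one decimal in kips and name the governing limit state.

Weld metal: throat = 0.707×0.3125 = 0.22094 in, L = 2×6.5625 = 13.125 in. φR_n = 0.75 × 0.6 × 80 × 0.22094 × 13.125 = 104.4 kips.
Base metal shear (0.375 in plate): yield φR_n = 1.0×0.6×50×0.375×13.125 = 147.7 kips; rupture φR_n = 0.75×0.6×70×0.375×13.125 = 155.0 kips; take 147.7 kips (yield).
Governing: min(104.4, 147.7) = 104.4 kips → weld metal.

104.4 kips (weld metal governs)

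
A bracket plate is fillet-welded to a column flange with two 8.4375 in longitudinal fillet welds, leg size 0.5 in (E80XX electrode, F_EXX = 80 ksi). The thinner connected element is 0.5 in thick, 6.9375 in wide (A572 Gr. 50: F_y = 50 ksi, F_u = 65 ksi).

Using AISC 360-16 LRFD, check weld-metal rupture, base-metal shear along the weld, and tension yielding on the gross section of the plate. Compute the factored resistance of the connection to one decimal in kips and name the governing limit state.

156.1 kips (gross-section yield governs)

Weld metal: throat = 0.707×0.5 = 0.3535 in, L = 2×8.4375 = 16.875 in. φR_n = 0.75 × 0.6 × 80 × 0.3535 × 16.875 = 214.8 kips.
Base metal shear (0.5 in plate): yield φR_n = 1.0×0.6×50×0.5×16.875 = 253.1 kips; rupture φR_n = 0.75×0.6×65×0.5×16.875 = 246.8 kips; take 246.8 kips (rupture).
Tension yield (gross): A_g = 6.9375×0.5 = 3.4688 in². φR_n = 0.90 × 50 × 3.4688 = 156.1 kips.
Governing: min(214.8, 246.8, 156.1) = 156.1 kips → gross-section yield.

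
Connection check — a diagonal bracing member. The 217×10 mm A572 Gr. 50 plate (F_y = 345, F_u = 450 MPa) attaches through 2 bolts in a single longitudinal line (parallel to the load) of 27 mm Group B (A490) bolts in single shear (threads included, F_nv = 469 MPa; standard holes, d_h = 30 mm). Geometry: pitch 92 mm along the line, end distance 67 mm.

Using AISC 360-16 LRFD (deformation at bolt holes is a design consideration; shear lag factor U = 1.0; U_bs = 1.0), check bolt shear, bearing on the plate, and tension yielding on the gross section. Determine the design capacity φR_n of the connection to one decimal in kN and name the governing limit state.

Bolt shear: A_b = π(27)²/4 = 572.56 mm². φR_n = 0.75 × 469 × 572.56 × 2 × 1 = 402.8 kN.
Bearing (10 mm plate, F_u = 450 MPa): end bolts L_c = 67 − 30/2 = 52, R_n = min(1.2×52×10×450, 2.4×27×10×450) = 280.8 kN/bolt; interior L_c = 92 − 30 = 62, R_n = 291.6 kN/bolt. φR_n = 0.75 × (1×280.8 + 1×291.6) = 429.3 kN.
Tension yield (gross): A_g = 217×10 = 2170 mm². φR_n = 0.90 × 345 × 2170 = 673.8 kN.
Governing: min(402.8, 429.3, 673.8) = 402.8 kN → bolt shear.

402.8 kN (bolt shear governs)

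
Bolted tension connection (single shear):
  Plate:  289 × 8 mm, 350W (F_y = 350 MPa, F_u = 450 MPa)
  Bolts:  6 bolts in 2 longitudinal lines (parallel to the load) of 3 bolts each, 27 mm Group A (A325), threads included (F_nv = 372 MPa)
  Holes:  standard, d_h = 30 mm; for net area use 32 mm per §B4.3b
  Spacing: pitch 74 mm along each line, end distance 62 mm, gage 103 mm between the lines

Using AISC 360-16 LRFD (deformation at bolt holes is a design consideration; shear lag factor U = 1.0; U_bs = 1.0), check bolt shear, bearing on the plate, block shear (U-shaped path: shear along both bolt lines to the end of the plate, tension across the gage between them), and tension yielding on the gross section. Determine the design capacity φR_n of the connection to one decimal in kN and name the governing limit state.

Bolt shear: A_b = π(27)²/4 = 572.56 mm². φR_n = 0.75 × 372 × 572.56 × 6 × 1 = 958.5 kN.
Bearing (8 mm plate, F_u = 450 MPa): end bolts L_c = 62 − 30/2 = 47, R_n = min(1.2×47×8×450, 2.4×27×8×450) = 203.04 kN/bolt; interior L_c = 74 − 30 = 44, R_n = 190.08 kN/bolt. φR_n = 0.75 × (2×203.04 + 4×190.08) = 874.8 kN.
Block shear: shear path 2×[62+2×74] = 2×210 mm, A_gv = 3360, A_nv = 2×(210 − 2.5×32)×8 = 2080 mm²; tension across gage: (103 − 1×32)×8 = 568 mm². R_n = min(0.6×450×2080, 0.6×350×3360) + 1.0×450×568 = min(561.6, 705.6) + 255.6 = 817.2 kN. φR_n = 0.75 × 817.2 = 612.9 kN.
Tension yield (gross): A_g = 289×8 = 2312 mm². φR_n = 0.90 × 350 × 2312 = 728.3 kN.
Governing: min(958.5, 874.8, 612.9, 728.3) = 612.9 kN → block shear.

612.9 kN (block shear governs)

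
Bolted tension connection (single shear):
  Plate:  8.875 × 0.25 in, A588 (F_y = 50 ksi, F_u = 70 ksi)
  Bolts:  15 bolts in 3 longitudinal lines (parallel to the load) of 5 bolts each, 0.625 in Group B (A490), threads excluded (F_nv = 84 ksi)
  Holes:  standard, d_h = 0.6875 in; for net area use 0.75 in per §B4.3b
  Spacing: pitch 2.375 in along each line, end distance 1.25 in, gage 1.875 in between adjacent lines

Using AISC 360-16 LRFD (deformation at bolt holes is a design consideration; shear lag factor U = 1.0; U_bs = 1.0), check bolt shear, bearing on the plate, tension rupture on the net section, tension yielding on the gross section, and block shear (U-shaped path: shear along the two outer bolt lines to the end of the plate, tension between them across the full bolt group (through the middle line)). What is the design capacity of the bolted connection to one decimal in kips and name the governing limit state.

87.0 kips (net-section rupture governs)

Bolt shear: A_b = π(0.625)²/4 = 0.3068 in². φR_n = 0.75 × 84 × 0.3068 × 15 × 1 = 289.9 kips.
Bearing (0.25 in plate, F_u = 70 ksi): end bolts L_c = 1.25 − 0.6875/2 = 0.90625, R_n = min(1.2×0.90625×0.25×70, 2.4×0.625×0.25×70) = 19.031 kips/bolt; interior L_c = 2.375 − 0.6875 = 1.6875, R_n = 26.25 kips/bolt. φR_n = 0.75 × (3×19.031 + 12×26.25) = 279.1 kips.
Tension rupture (net): A_n = (8.875 − 3×0.75)×0.25 = 1.6563 in² (U = 1.0, A_e = A_n). φR_n = 0.75 × 70 × 1.6563 = 87.0 kips.
Tension yield (gross): A_g = 8.875×0.25 = 2.2188 in². φR_n = 0.90 × 50 × 2.2188 = 99.8 kips.
Block shear: shear path 2×[1.25+4×2.375] = 2×10.75 in, A_gv = 5.375, A_nv = 2×(10.75 − 4.5×0.75)×0.25 = 3.6875 in²; tension across gage: (3.75 − 2×0.75)×0.25 = 0.5625 in². R_n = min(0.6×70×3.6875, 0.6×50×5.375) + 1.0×70×0.5625 = min(154.88, 161.25) + 39.375 = 194.26 kips. φR_n = 0.75 × 194.26 = 145.7 kips.
Governing: min(289.9, 279.1, 87.0, 99.8, 145.7) = 87.0 kips → net-section rupture.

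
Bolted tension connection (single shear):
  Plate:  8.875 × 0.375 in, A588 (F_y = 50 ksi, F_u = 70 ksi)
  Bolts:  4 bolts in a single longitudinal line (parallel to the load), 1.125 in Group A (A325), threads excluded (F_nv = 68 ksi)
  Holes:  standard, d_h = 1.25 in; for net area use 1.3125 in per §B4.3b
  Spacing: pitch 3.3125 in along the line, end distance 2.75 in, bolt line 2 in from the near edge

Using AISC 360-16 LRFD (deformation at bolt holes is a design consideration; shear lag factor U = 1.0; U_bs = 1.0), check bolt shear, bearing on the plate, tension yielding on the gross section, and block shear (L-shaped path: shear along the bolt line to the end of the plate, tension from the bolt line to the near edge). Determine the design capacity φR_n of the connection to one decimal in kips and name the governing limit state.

Bolt shear: A_b = π(1.125)²/4 = 0.99402 in². φR_n = 0.75 × 68 × 0.99402 × 4 × 1 = 202.8 kips.
Bearing (0.375 in plate, F_u = 70 ksi): end bolts L_c = 2.75 − 1.25/2 = 2.125, R_n = min(1.2×2.125×0.375×70, 2.4×1.125×0.375×70) = 66.938 kips/bolt; interior L_c = 3.3125 − 1.25 = 2.0625, R_n = 64.969 kips/bolt. φR_n = 0.75 × (1×66.938 + 3×64.969) = 196.4 kips.
Tension yield (gross): A_g = 8.875×0.375 = 3.3281 in². φR_n = 0.90 × 50 × 3.3281 = 149.8 kips.
Block shear: shear path 1×[2.75+3×3.3125] = 1×12.6875 in, A_gv = 4.7578, A_nv = 1×(12.6875 − 3.5×1.3125)×0.375 = 3.0352 in²; tension to near edge: (2 − 0.5×1.3125)×0.375 = 0.50391 in². R_n = min(0.6×70×3.0352, 0.6×50×4.7578) + 1.0×70×0.50391 = min(127.48, 142.73) + 35.274 = 162.75 kips. φR_n = 0.75 × 162.75 = 122.1 kips.
Governing: min(202.8, 196.4, 149.8, 122.1) = 122.1 kips → block shear.

122.1 kips (block shear governs)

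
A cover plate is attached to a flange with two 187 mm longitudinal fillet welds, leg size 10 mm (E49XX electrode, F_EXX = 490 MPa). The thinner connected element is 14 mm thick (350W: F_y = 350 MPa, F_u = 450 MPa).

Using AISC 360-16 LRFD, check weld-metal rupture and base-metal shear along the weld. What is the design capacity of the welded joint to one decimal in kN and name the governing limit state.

583.0 kN (weld metal governs)

Weld metal: throat = 0.707×10 = 7.07 mm, L = 2×187 = 374 mm. φR_n = 0.75 × 0.6 × 490 × 7.07 × 374 = 583.0 kN.
Base metal shear (14 mm plate): yield φR_n = 1.0×0.6×350×14×374 = 1099.6 kN; rupture φR_n = 0.75×0.6×450×14×374 = 1060.3 kN; take 1060.3 kN (rupture).
Governing: min(583.0, 1060.3) = 583.0 kN → weld metal.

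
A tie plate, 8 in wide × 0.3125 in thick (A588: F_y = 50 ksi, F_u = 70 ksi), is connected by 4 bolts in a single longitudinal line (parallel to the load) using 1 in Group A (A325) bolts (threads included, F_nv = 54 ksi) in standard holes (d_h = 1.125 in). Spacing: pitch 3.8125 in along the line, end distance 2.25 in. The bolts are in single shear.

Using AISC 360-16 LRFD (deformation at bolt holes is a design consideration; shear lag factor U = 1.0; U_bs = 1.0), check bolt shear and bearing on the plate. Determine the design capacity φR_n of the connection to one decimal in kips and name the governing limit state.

Bolt shear: A_b = π(1)²/4 = 0.7854 in². φR_n = 0.75 × 54 × 0.7854 × 4 × 1 = 127.2 kips.
Bearing (0.3125 in plate, F_u = 70 ksi): end bolts L_c = 2.25 − 1.125/2 = 1.6875, R_n = min(1.2×1.6875×0.3125×70, 2.4×1×0.3125×70) = 44.297 kips/bolt; interior L_c = 3.8125 − 1.125 = 2.6875, R_n = 52.5 kips/bolt. φR_n = 0.75 × (1×44.297 + 3×52.5) = 151.3 kips.
Governing: min(127.2, 151.3) = 127.2 kips → bolt shear.

127.2 kips (bolt shear governs)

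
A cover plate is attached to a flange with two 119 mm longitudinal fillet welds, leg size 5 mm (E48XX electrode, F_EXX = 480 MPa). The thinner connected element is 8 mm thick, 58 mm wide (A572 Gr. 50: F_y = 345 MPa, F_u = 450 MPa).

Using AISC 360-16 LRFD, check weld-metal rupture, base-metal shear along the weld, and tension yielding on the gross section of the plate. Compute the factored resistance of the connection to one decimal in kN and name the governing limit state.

Weld metal: throat = 0.707×5 = 3.535 mm, L = 2×119 = 238 mm. φR_n = 0.75 × 0.6 × 480 × 3.535 × 238 = 181.7 kN.
Base metal shear (8 mm plate): yield φR_n = 1.0×0.6×345×8×238 = 394.1 kN; rupture φR_n = 0.75×0.6×450×8×238 = 385.6 kN; take 385.6 kN (rupture).
Tension yield (gross): A_g = 58×8 = 464 mm². φR_n = 0.90 × 345 × 464 = 144.1 kN.
Governing: min(181.7, 385.6, 144.1) = 144.1 kN → gross-section yield.

144.1 kN (gross-section yield governs)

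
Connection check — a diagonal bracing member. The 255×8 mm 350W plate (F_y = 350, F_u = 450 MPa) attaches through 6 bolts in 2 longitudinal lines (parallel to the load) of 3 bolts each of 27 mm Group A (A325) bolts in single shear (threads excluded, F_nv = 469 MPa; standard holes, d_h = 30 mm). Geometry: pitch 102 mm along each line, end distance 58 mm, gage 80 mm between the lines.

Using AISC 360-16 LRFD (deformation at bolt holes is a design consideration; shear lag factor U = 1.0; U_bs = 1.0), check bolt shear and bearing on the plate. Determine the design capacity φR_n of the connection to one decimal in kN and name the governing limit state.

Bolt shear: A_b = π(27)²/4 = 572.56 mm². φR_n = 0.75 × 469 × 572.56 × 6 × 1 = 1208.4 kN.
Bearing (8 mm plate, F_u = 450 MPa): end bolts L_c = 58 − 30/2 = 43, R_n = min(1.2×43×8×450, 2.4×27×8×450) = 185.76 kN/bolt; interior L_c = 102 − 30 = 72, R_n = 233.28 kN/bolt. φR_n = 0.75 × (2×185.76 + 4×233.28) = 978.5 kN.
Governing: min(1208.4, 978.5) = 978.5 kN → bearing.

978.5 kN (bearing governs)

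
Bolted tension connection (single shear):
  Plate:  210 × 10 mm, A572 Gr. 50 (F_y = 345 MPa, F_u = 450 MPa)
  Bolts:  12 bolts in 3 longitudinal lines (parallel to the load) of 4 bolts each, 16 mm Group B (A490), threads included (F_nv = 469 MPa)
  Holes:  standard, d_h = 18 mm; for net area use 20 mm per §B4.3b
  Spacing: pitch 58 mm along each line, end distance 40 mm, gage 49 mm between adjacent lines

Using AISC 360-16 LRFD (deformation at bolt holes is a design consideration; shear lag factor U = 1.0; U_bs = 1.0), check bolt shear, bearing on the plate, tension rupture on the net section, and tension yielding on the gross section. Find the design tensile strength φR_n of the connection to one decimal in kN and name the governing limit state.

506.3 kN (net-section rupture governs)

Bolt shear: A_b = π(16)²/4 = 201.06 mm². φR_n = 0.75 × 469 × 201.06 × 12 × 1 = 848.7 kN.
Bearing (10 mm plate, F_u = 450 MPa): end bolts L_c = 40 − 18/2 = 31, R_n = min(1.2×31×10×450, 2.4×16×10×450) = 167.4 kN/bolt; interior L_c = 58 − 18 = 40, R_n = 172.8 kN/bolt. φR_n = 0.75 × (3×167.4 + 9×172.8) = 1543.1 kN.
Tension rupture (net): A_n = (210 − 3×20)×10 = 1500 mm² (U = 1.0, A_e = A_n). φR_n = 0.75 × 450 × 1500 = 506.3 kN.
Tension yield (gross): A_g = 210×10 = 2100 mm². φR_n = 0.90 × 345 × 2100 = 652.1 kN.
Governing: min(848.7, 1543.1, 506.3, 652.1) = 506.3 kN → net-section rupture.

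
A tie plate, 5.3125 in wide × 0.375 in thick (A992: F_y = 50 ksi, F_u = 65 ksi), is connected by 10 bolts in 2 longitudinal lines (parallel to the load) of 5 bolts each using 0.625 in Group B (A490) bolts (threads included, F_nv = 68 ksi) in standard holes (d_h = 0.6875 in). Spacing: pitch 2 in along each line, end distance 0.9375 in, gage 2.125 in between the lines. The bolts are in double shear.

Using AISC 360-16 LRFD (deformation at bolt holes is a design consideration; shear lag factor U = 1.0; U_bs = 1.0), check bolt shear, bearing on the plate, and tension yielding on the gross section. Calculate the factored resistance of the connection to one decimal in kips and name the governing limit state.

Bolt shear: A_b = π(0.625)²/4 = 0.3068 in². φR_n = 0.75 × 68 × 0.3068 × 10 × 2 = 312.9 kips.
Bearing (0.375 in plate, F_u = 65 ksi): end bolts L_c = 0.9375 − 0.6875/2 = 0.59375, R_n = min(1.2×0.59375×0.375×65, 2.4×0.625×0.375×65) = 17.367 kips/bolt; interior L_c = 2 − 0.6875 = 1.3125, R_n = 36.563 kips/bolt. φR_n = 0.75 × (2×17.367 + 8×36.563) = 245.4 kips.
Tension yield (gross): A_g = 5.3125×0.375 = 1.9922 in². φR_n = 0.90 × 50 × 1.9922 = 89.6 kips.
Governing: min(312.9, 245.4, 89.6) = 89.6 kips → gross-section yield.

89.6 kips (gross-section yield governs)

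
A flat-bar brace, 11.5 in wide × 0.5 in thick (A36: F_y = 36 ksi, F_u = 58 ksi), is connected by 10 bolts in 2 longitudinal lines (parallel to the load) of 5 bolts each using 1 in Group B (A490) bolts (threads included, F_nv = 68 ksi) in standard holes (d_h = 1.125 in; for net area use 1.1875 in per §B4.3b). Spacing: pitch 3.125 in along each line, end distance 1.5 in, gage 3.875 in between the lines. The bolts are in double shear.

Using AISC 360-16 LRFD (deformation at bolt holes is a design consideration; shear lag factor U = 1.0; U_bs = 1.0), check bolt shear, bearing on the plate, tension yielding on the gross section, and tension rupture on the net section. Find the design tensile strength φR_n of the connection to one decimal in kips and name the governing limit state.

186.3 kips (gross-section yield governs)

Bolt shear: A_b = π(1)²/4 = 0.7854 in². φR_n = 0.75 × 68 × 0.7854 × 10 × 2 = 801.1 kips.
Bearing (0.5 in plate, F_u = 58 ksi): end bolts L_c = 1.5 − 1.125/2 = 0.9375, R_n = min(1.2×0.9375×0.5×58, 2.4×1×0.5×58) = 32.625 kips/bolt; interior L_c = 3.125 − 1.125 = 2, R_n = 69.6 kips/bolt. φR_n = 0.75 × (2×32.625 + 8×69.6) = 466.5 kips.
Tension yield (gross): A_g = 11.5×0.5 = 5.75 in². φR_n = 0.90 × 36 × 5.75 = 186.3 kips.
Tension rupture (net): A_n = (11.5 − 2×1.1875)×0.5 = 4.5625 in² (U = 1.0, A_e = A_n). φR_n = 0.75 × 58 × 4.5625 = 198.5 kips.
Governing: min(801.1, 466.5, 186.3, 198.5) = 186.3 kips → gross-section yield.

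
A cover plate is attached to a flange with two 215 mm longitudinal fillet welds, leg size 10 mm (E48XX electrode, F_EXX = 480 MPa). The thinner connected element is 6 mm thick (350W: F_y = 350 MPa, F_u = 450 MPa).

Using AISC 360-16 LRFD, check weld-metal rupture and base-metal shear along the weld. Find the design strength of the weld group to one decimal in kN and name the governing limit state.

Weld metal: throat = 0.707×10 = 7.07 mm, L = 2×215 = 430 mm. φR_n = 0.75 × 0.6 × 480 × 7.07 × 430 = 656.7 kN.
Base metal shear (6 mm plate): yield φR_n = 1.0×0.6×350×6×430 = 541.8 kN; rupture φR_n = 0.75×0.6×450×6×430 = 522.5 kN; take 522.5 kN (rupture).
Governing: min(656.7, 522.5) = 522.5 kN → base-metal shear.

522.5 kN (base-metal shear governs)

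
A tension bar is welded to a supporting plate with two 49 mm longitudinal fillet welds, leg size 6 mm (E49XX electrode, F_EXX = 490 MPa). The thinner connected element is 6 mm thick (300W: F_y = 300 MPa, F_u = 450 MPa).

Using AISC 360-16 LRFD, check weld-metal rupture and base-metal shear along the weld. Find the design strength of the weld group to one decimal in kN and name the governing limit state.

Weld metal: throat = 0.707×6 = 4.242 mm, L = 2×49 = 98 mm. φR_n = 0.75 × 0.6 × 490 × 4.242 × 98 = 91.7 kN.
Base metal shear (6 mm plate): yield φR_n = 1.0×0.6×300×6×98 = 105.8 kN; rupture φR_n = 0.75×0.6×450×6×98 = 119.1 kN; take 105.8 kN (yield).
Governing: min(91.7, 105.8) = 91.7 kN → weld metal.

91.7 kN (weld metal governs)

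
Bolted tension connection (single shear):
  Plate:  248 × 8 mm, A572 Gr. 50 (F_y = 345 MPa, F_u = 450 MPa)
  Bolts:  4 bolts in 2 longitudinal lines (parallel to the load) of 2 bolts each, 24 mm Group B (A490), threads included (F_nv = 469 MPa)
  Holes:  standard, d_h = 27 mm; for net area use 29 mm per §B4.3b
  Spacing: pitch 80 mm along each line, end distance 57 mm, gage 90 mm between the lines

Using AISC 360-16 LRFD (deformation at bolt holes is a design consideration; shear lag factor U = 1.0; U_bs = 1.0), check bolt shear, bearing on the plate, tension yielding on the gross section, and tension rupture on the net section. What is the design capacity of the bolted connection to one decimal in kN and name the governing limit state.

Bolt shear: A_b = π(24)²/4 = 452.39 mm². φR_n = 0.75 × 469 × 452.39 × 4 × 1 = 636.5 kN.
Bearing (8 mm plate, F_u = 450 MPa): end bolts L_c = 57 − 27/2 = 43.5, R_n = min(1.2×43.5×8×450, 2.4×24×8×450) = 187.92 kN/bolt; interior L_c = 80 − 27 = 53, R_n = 207.36 kN/bolt. φR_n = 0.75 × (2×187.92 + 2×207.36) = 592.9 kN.
Tension yield (gross): A_g = 248×8 = 1984 mm². φR_n = 0.90 × 345 × 1984 = 616.0 kN.
Tension rupture (net): A_n = (248 − 2×29)×8 = 1520 mm² (U = 1.0, A_e = A_n). φR_n = 0.75 × 450 × 1520 = 513.0 kN.
Governing: min(636.5, 592.9, 616.0, 513.0) = 513.0 kN → net-section rupture.

513.0 kN (net-section rupture governs)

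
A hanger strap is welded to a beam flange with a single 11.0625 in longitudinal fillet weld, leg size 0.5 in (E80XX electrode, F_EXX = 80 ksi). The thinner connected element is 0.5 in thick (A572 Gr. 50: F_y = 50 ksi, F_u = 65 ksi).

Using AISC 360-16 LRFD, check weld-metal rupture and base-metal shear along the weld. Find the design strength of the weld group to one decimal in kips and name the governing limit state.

140.8 kips (weld metal governs)

Weld metal: throat = 0.707×0.5 = 0.3535 in, L = 11.0625 in. φR_n = 0.75 × 0.6 × 80 × 0.3535 × 11.0625 = 140.8 kips.
Base metal shear (0.5 in plate): yield φR_n = 1.0×0.6×50×0.5×11.0625 = 165.9 kips; rupture φR_n = 0.75×0.6×65×0.5×11.0625 = 161.8 kips; take 161.8 kips (rupture).
Governing: min(140.8, 161.8) = 140.8 kips → weld metal.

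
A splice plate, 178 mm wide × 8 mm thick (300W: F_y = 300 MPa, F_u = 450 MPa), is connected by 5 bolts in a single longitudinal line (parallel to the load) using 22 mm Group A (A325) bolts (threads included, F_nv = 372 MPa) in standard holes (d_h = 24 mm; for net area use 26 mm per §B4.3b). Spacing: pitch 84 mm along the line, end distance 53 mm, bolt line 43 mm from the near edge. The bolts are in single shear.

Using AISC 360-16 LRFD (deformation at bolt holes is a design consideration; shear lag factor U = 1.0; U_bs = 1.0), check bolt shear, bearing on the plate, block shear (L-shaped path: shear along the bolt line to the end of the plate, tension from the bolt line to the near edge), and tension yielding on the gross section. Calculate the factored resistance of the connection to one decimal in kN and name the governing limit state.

Bolt shear: A_b = π(22)²/4 = 380.13 mm². φR_n = 0.75 × 372 × 380.13 × 5 × 1 = 530.3 kN.
Bearing (8 mm plate, F_u = 450 MPa): end bolts L_c = 53 − 24/2 = 41, R_n = min(1.2×41×8×450, 2.4×22×8×450) = 177.12 kN/bolt; interior L_c = 84 − 24 = 60, R_n = 190.08 kN/bolt. φR_n = 0.75 × (1×177.12 + 4×190.08) = 703.1 kN.
Block shear: shear path 1×[53+4×84] = 1×389 mm, A_gv = 3112, A_nv = 1×(389 − 4.5×26)×8 = 2176 mm²; tension to near edge: (43 − 0.5×26)×8 = 240 mm². R_n = min(0.6×450×2176, 0.6×300×3112) + 1.0×450×240 = min(587.52, 560.16) + 108 = 668.16 kN. φR_n = 0.75 × 668.16 = 501.1 kN.
Tension yield (gross): A_g = 178×8 = 1424 mm². φR_n = 0.90 × 300 × 1424 = 384.5 kN.
Governing: min(530.3, 703.1, 501.1, 384.5) = 384.5 kN → gross-section yield.

384.5 kN (gross-section yield governs)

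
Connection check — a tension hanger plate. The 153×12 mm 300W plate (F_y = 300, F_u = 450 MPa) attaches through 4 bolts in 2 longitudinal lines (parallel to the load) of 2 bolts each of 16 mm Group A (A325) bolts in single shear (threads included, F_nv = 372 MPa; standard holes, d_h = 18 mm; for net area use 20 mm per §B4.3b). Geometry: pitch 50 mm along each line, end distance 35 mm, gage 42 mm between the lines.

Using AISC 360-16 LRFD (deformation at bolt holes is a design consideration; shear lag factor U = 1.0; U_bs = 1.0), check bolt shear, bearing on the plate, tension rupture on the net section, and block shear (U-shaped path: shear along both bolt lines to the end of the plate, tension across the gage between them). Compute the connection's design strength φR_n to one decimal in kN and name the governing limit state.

224.4 kN (bolt shear governs)

Bolt shear: A_b = π(16)²/4 = 201.06 mm². φR_n = 0.75 × 372 × 201.06 × 4 × 1 = 224.4 kN.
Bearing (12 mm plate, F_u = 450 MPa): end bolts L_c = 35 − 18/2 = 26, R_n = min(1.2×26×12×450, 2.4×16×12×450) = 168.48 kN/bolt; interior L_c = 50 − 18 = 32, R_n = 207.36 kN/bolt. φR_n = 0.75 × (2×168.48 + 2×207.36) = 563.8 kN.
Tension rupture (net): A_n = (153 − 2×20)×12 = 1356 mm² (U = 1.0, A_e = A_n). φR_n = 0.75 × 450 × 1356 = 457.7 kN.
Block shear: shear path 2×[35+1×50] = 2×85 mm, A_gv = 2040, A_nv = 2×(85 − 1.5×20)×12 = 1320 mm²; tension across gage: (42 − 1×20)×12 = 264 mm². R_n = min(0.6×450×1320, 0.6×300×2040) + 1.0×450×264 = min(356.4, 367.2) + 118.8 = 475.2 kN. φR_n = 0.75 × 475.2 = 356.4 kN.
Governing: min(224.4, 563.8, 457.7, 356.4) = 224.4 kN → bolt shear.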